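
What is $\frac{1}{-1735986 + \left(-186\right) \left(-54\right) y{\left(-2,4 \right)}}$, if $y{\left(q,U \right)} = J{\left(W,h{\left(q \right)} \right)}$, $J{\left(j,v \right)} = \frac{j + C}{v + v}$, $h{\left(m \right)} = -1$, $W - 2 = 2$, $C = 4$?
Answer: $- \frac{1}{1776162} \approx -5.6301 \cdot 10^{-7}$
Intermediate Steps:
$W = 4$ ($W = 2 + 2 = 4$)
$J{\left(j,v \right)} = \frac{4 + j}{2 v}$ ($J{\left(j,v \right)} = \frac{j + 4}{v + v} = \frac{4 + j}{2 v}$)
$y{\left(q,U \right)} = -4$ ($y{\left(q,U \right)} = \frac{4 + 4}{2 \left(-1\right)} = \frac{1}{2} \left(-1\right) 8 = -4$)
$\frac{1}{-1735986 + \left(-186\right) \left(-54\right) y{\left(-2,4 \right)}} = \frac{1}{-1735986 + \left(-186\right) \left(-54\right) \left(-4\right)} = \frac{1}{-1735986 + 10044 \left(-4\right)} = \frac{1}{-1735986 - 40176} = \frac{1}{-1776162} = - \frac{1}{1776162}$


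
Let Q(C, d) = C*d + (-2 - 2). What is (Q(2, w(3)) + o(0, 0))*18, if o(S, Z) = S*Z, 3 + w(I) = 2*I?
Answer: 36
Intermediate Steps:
w(I) = -3 + 2*I
Q(C, d) = -4 + C*d (Q(C, d) = C*d - 4 = -4 + C*d)
(Q(2, w(3)) + o(0, 0))*18 = ((-4 + 2*(-3 + 2*3)) + 0*0)*18 = ((-4 + 2*(-3 + 6)) + 0)*18 = ((-4 + 2*3) + 0)*18 = ((-4 + 6) + 0)*18 = (2 + 0)*18 = 2*18 = 36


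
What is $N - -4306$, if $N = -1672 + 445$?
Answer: $3079$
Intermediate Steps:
$N = -1227$
$N - -4306 = -1227 - -4306 = -1227 + 4306 = 3079$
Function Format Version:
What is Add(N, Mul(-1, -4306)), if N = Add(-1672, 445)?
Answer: 3079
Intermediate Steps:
N = -1227
Add(N, Mul(-1, -4306)) = Add(-1227, Mul(-1, -4306)) = Add(-1227, 4306) = 3079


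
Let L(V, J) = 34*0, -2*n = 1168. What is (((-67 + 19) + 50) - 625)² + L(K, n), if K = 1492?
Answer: 388129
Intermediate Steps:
n = -584 (n = -½*1168 = -584)
L(V, J) = 0
(((-67 + 19) + 50) - 625)² + L(K, n) = (((-67 + 19) + 50) - 625)² + 0 = ((-48 + 50) - 625)² + 0 = (2 - 625)² + 0 = (-623)² + 0 = 388129 + 0 = 388129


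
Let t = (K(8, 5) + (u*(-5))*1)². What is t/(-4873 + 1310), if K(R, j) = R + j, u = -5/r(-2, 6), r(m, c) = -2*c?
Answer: -17161/513072 ≈ -0.033448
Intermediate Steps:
u = 5/12 (u = -5/((-2*6)) = -5/(-12) = -5*(-1/12) = 5/12 ≈ 0.41667)
t = 17161/144 (t = ((8 + 5) + ((5/12)*(-5))*1)² = (13 - 25/12*1)² = (13 - 25/12)² = (131/12)² = 17161/144 ≈ 119.17)
t/(-4873 + 1310) = 17161/(144*(-4873 + 1310)) = (17161/144)/(-3563) = (17161/144)*(-1/3563) = -17161/513072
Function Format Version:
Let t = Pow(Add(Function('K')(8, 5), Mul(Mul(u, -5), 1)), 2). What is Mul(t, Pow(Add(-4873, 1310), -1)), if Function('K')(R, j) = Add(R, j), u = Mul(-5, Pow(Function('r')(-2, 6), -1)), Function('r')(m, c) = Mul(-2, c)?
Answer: Rational(-17161, 513072) ≈ -0.033448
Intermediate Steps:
u = Rational(5, 12) (u = Mul(-5, Pow(Mul(-2, 6), -1)) = Mul(-5, Pow(-12, -1)) = Mul(-5, Rational(-1, 12)) = Rational(5, 12) ≈ 0.41667)
t = Rational(17161, 144) (t = Pow(Add(Add(8, 5), Mul(Mul(Rational(5, 12), -5), 1)), 2) = Pow(Add(13, Mul(Rational(-25, 12), 1)), 2) = Pow(Add(13, Rational(-25, 12)), 2) = Pow(Rational(131, 12), 2) = Rational(17161, 144) ≈ 119.17)
Mul(t, Pow(Add(-4873, 1310), -1)) = Mul(Rational(17161, 144), Pow(Add(-4873, 1310), -1)) = Mul(Rational(17161, 144), Pow(-3563, -1)) = Mul(Rational(17161, 144), Rational(-1, 3563)) = Rational(-17161, 513072)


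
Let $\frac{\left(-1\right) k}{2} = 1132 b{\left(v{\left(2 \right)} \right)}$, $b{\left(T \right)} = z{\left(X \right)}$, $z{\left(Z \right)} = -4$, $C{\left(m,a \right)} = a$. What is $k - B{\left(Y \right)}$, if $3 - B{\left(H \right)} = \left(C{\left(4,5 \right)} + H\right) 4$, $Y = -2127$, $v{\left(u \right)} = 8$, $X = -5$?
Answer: $565$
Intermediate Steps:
$b{\left(T \right)} = -4$
$B{\left(H \right)} = -17 - 4 H$ ($B{\left(H \right)} = 3 - \left(5 + H\right) 4 = 3 - \left(20 + 4 H\right) = -17 - 4 H$)
$k = 9056$ ($k = - 2 \cdot 1132 \left(-4\right) = \left(-2\right) \left(-4528\right) = 9056$)
$k - B{\left(Y \right)} = 9056 - \left(-17 - -8508\right) = 9056 - \left(-17 + 8508\right) = 9056 - 8491 = 565$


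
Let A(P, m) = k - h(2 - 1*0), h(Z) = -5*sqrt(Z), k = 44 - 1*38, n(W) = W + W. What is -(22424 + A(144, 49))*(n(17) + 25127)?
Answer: -564361230 - 125805*sqrt(2) ≈ -5.6454e+8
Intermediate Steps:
n(W) = 2*W
k = 6 (k = 44 - 38 = 6)
A(P, m) = 6 + 5*sqrt(2) (A(P, m) = 6 - (-5)*sqrt(2 - 1*0) = 6 - (-5)*sqrt(2 + 0) = 6 - (-5)*sqrt(2) = 6 + 5*sqrt(2))
-(22424 + A(144, 49))*(n(17) + 25127) = -(22424 + (6 + 5*sqrt(2)))*(2*17 + 25127) = -(22430 + 5*sqrt(2))*(34 + 25127) = -(22430 + 5*sqrt(2))*25161 = -(564361230 + 125805*sqrt(2)) = -564361230 - 125805*sqrt(2)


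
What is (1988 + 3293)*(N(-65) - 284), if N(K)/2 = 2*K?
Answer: -2872864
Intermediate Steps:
N(K) = 4*K (N(K) = 2*(2*K) = 4*K)
(1988 + 3293)*(N(-65) - 284) = (1988 + 3293)*(4*(-65) - 284) = 5281*(-260 - 284) = 5281*(-544) = -2872864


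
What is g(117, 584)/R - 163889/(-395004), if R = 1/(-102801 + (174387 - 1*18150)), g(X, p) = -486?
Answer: -10258212635695/395004 ≈ -2.5970e+7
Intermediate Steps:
R = 1/53436 (R = 1/(-102801 + (174387 - 18150)) = 1/(-102801 + 156237) = 1/53436 ≈ 1.8714e-5)
g(117, 584)/R - 163889/(-395004) = -486/1/53436 - 163889/(-395004) = -486*53436 - 163889*(-1/395004) = -25969896 + 163889/395004 = -10258212635695/395004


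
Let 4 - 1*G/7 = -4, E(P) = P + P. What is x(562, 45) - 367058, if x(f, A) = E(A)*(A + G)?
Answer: -357968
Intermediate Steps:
E(P) = 2*P
G = 56 (G = 28 - 7*(-4) = 28 + 28 = 56)
x(f, A) = 2*A*(56 + A) (x(f, A) = (2*A)*(A + 56) = (2*A)*(56 + A) = 2*A*(56 + A))
x(562, 45) - 367058 = 2*45*(56 + 45) - 367058 = 2*45*101 - 367058 = 9090 - 367058 = -357968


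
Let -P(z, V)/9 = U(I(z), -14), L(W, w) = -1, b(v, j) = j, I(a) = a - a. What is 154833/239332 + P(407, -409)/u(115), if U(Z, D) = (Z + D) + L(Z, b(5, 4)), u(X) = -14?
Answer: -15071079/1675324 ≈ -8.9959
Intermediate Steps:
I(a) = 0
U(Z, D) = -1 + D + Z (U(Z, D) = (Z + D) - 1 = (D + Z) - 1 = -1 + D + Z)
P(z, V) = 135 (P(z, V) = -9*(-1 - 14 + 0) = -9*(-15) = 135)
154833/239332 + P(407, -409)/u(115) = 154833/239332 + 135/(-14) = 154833*(1/239332) + 135*(-1/14) = 154833/239332 - 135/14 = -15071079/1675324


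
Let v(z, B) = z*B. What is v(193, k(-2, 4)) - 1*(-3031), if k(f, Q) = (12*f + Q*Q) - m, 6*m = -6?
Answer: 1680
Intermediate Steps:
m = -1 (m = (1/6)*(-6) = -1)
k(f, Q) = 1 + Q**2 + 12*f (k(f, Q) = (12*f + Q*Q) - 1*(-1) = (12*f + Q**2) + 1 = (Q**2 + 12*f) + 1 = 1 + Q**2 + 12*f)
v(z, B) = B*z
v(193, k(-2, 4)) - 1*(-3031) = (1 + 4**2 + 12*(-2))*193 - 1*(-3031) = (1 + 16 - 24)*193 + 3031 = -7*193 + 3031 = -1351 + 3031 = 1680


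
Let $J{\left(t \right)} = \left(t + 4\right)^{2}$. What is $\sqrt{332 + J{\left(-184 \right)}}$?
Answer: $14 \sqrt{167} \approx 180.92$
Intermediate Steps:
$J{\left(t \right)} = \left(4 + t\right)^{2}$
$\sqrt{332 + J{\left(-184 \right)}} = \sqrt{332 + \left(4 - 184\right)^{2}} = \sqrt{332 + \left(-180\right)^{2}} = \sqrt{332 + 32400} = \sqrt{32732} = 14 \sqrt{167}$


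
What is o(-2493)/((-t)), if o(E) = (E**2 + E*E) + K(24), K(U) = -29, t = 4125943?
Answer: -12430069/4125943 ≈ -3.0127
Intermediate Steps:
o(E) = -29 + 2*E**2 (o(E) = (E**2 + E*E) - 29 = (E**2 + E**2) - 29 = 2*E**2 - 29 = -29 + 2*E**2)
o(-2493)/((-t)) = (-29 + 2*(-2493)**2)/((-1*4125943)) = (-29 + 2*6215049)/(-4125943) = (-29 + 12430098)*(-1/4125943) = 12430069*(-1/4125943) = -12430069/4125943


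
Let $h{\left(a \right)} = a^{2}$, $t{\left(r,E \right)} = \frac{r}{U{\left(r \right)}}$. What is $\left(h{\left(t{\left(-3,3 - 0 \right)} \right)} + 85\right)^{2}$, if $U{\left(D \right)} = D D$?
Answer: $\frac{586756}{81} \approx 7243.9$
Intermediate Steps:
$U{\left(D \right)} = D^{2}$
$t{\left(r,E \right)} = \frac{1}{r}$ ($t{\left(r,E \right)} = \frac{r}{r^{2}} = \frac{1}{r}$)
$\left(h{\left(t{\left(-3,3 - 0 \right)} \right)} + 85\right)^{2} = \left(\left(\frac{1}{-3}\right)^{2} + 85\right)^{2} = \left(\left(- \frac{1}{3}\right)^{2} + 85\right)^{2} = \left(\frac{1}{9} + 85\right)^{2} = \left(\frac{766}{9}\right)^{2} = \frac{586756}{81}$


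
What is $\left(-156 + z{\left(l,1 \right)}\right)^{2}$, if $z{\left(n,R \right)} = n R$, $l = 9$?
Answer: $21609$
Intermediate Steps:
$z{\left(n,R \right)} = R n$
$\left(-156 + z{\left(l,1 \right)}\right)^{2} = \left(-156 + 1 \cdot 9\right)^{2} = \left(-156 + 9\right)^{2} = \left(-147\right)^{2} = 21609$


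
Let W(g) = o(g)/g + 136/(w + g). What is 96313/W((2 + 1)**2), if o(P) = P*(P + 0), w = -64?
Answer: 5297215/359 ≈ 14755.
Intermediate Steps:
o(P) = P**2 (o(P) = P*P = P**2)
W(g) = g + 136/(-64 + g) (W(g) = g**2/g + 136/(-64 + g) = g + 136/(-64 + g))
96313/W((2 + 1)**2) = 96313/(((136 + ((2 + 1)**2)**2 - 64*(2 + 1)**2)/(-64 + (2 + 1)**2))) = 96313/(((136 + (3**2)**2 - 64*3**2)/(-64 + 3**2))) = 96313/(((136 + 9**2 - 64*9)/(-64 + 9))) = 96313/(((136 + 81 - 576)/(-55))) = 96313/((-1/55*(-359))) = 96313/(359/55) = 96313*(55/359) = 5297215/359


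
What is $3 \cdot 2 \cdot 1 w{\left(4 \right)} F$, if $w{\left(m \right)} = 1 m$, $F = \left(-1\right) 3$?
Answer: $-72$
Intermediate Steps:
$F = -3$
$w{\left(m \right)} = m$
$3 \cdot 2 \cdot 1 w{\left(4 \right)} F = 3 \cdot 2 \cdot 1 \cdot 4 \left(-3\right) = 6 \cdot 1 \cdot 4 \left(-3\right) = 6 \cdot 4 \left(-3\right) = 24 \left(-3\right) = -72$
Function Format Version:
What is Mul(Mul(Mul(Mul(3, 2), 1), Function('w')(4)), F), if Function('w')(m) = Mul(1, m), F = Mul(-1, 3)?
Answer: -72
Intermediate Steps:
F = -3
Function('w')(m) = m
Mul(Mul(Mul(Mul(3, 2), 1), Function('w')(4)), F) = Mul(Mul(Mul(Mul(3, 2), 1), 4), -3) = Mul(Mul(Mul(6, 1), 4), -3) = Mul(Mul(6, 4), -3) = Mul(24, -3) = -72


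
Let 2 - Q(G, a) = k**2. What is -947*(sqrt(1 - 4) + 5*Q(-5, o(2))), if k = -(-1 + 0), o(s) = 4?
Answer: -4735 - 947*I*sqrt(3) ≈ -4735.0 - 1640.3*I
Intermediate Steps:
k = 1 (k = -1*(-1) = 1)
Q(G, a) = 1 (Q(G, a) = 2 - 1*1**2 = 2 - 1*1 = 2 - 1 = 1)
-947*(sqrt(1 - 4) + 5*Q(-5, o(2))) = -947*(sqrt(1 - 4) + 5*1) = -947*(sqrt(-3) + 5) = -947*(I*sqrt(3) + 5) = -947*(5 + I*sqrt(3)) = -4735 - 947*I*sqrt(3)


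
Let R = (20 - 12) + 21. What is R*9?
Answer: 261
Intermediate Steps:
R = 29 (R = 8 + 21 = 29)
R*9 = 29*9 = 261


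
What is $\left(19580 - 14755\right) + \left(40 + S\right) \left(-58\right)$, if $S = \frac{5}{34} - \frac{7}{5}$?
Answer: $\frac{219102}{85} \approx 2577.7$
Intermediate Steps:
$S = - \frac{213}{170}$ ($S = 5 \cdot \frac{1}{34} - \frac{7}{5} = \frac{5}{34} - \frac{7}{5} = - \frac{213}{170} \approx -1.2529$)
$\left(19580 - 14755\right) + \left(40 + S\right) \left(-58\right) = \left(19580 - 14755\right) + \left(40 - \frac{213}{170}\right) \left(-58\right) = 4825 + \frac{6587}{170} \left(-58\right) = 4825 - \frac{191023}{85} = \frac{219102}{85}$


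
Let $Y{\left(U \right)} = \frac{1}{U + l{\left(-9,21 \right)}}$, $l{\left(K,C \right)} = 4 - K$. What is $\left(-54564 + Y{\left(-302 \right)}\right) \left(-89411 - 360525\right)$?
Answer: $\frac{7095039434192}{289} \approx 2.455 \cdot 10^{10}$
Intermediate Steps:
$Y{\left(U \right)} = \frac{1}{13 + U}$ ($Y{\left(U \right)} = \frac{1}{U + \left(4 - -9\right)} = \frac{1}{U + \left(4 + 9\right)} = \frac{1}{U + 13} = \frac{1}{13 + U}$)
$\left(-54564 + Y{\left(-302 \right)}\right) \left(-89411 - 360525\right) = \left(-54564 + \frac{1}{13 - 302}\right) \left(-89411 - 360525\right) = \left(-54564 + \frac{1}{-289}\right) \left(-449936\right) = \left(-54564 - \frac{1}{289}\right) \left(-449936\right) = \left(- \frac{15768997}{289}\right) \left(-449936\right) = \frac{7095039434192}{289}$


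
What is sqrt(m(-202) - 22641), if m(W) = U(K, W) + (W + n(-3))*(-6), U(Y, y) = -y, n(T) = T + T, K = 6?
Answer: I*sqrt(21191) ≈ 145.57*I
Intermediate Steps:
n(T) = 2*T
m(W) = 36 - 7*W (m(W) = -W + (W + 2*(-3))*(-6) = -W + (W - 6)*(-6) = -W + (-6 + W)*(-6) = -W + (36 - 6*W) = 36 - 7*W)
sqrt(m(-202) - 22641) = sqrt((36 - 7*(-202)) - 22641) = sqrt((36 + 1414) - 22641) = sqrt(1450 - 22641) = sqrt(-21191) = I*sqrt(21191)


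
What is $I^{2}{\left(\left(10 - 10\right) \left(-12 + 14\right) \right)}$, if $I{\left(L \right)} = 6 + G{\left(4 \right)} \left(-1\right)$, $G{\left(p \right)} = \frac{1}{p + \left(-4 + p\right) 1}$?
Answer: $\frac{529}{16} \approx 33.063$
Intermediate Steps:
$G{\left(p \right)} = \frac{1}{-4 + 2 p}$ ($G{\left(p \right)} = \frac{1}{p + \left(-4 + p\right)} = \frac{1}{-4 + 2 p}$)
$I{\left(L \right)} = \frac{23}{4}$ ($I{\left(L \right)} = 6 + \frac{1}{2 \left(-2 + 4\right)} \left(-1\right) = 6 + \frac{1}{2 \cdot 2} \left(-1\right) = 6 + \frac{1}{2} \cdot \frac{1}{2} \left(-1\right) = 6 + \frac{1}{4} \left(-1\right) = 6 - \frac{1}{4} = \frac{23}{4}$)
$I^{2}{\left(\left(10 - 10\right) \left(-12 + 14\right) \right)} = \left(\frac{23}{4}\right)^{2} = \frac{529}{16}$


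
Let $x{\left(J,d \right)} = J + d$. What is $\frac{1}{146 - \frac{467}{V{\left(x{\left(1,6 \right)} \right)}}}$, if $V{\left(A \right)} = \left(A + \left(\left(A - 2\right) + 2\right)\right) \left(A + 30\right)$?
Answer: $\frac{518}{75161} \approx 0.0068919$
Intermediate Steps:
$V{\left(A \right)} = 2 A \left(30 + A\right)$ ($V{\left(A \right)} = \left(A + \left(\left(-2 + A\right) + 2\right)\right) \left(30 + A\right) = \left(A + A\right) \left(30 + A\right) = 2 A \left(30 + A\right)$)
$\frac{1}{146 - \frac{467}{V{\left(x{\left(1,6 \right)} \right)}}} = \frac{1}{146 - \frac{467}{2 \left(1 + 6\right) \left(30 + \left(1 + 6\right)\right)}} = \frac{1}{146 - \frac{467}{2 \cdot 7 \left(30 + 7\right)}} = \frac{1}{146 - \frac{467}{2 \cdot 7 \cdot 37}} = \frac{1}{146 - \frac{467}{518}} = \frac{1}{\frac{75161}{518}} = \frac{518}{75161}$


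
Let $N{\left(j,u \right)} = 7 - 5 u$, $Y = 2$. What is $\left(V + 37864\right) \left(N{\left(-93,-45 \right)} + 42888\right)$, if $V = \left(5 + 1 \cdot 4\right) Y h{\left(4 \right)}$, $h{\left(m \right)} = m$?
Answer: $1635800320$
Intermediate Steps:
$V = 72$ ($V = \left(5 + 1 \cdot 4\right) 2 \cdot 4 = \left(5 + 4\right) 2 \cdot 4 = 9 \cdot 2 \cdot 4 = 18 \cdot 4 = 72$)
$\left(V + 37864\right) \left(N{\left(-93,-45 \right)} + 42888\right) = \left(72 + 37864\right) \left(\left(7 - -225\right) + 42888\right) = 37936 \left(\left(7 + 225\right) + 42888\right) = 37936 \left(232 + 42888\right) = 37936 \cdot 43120 = 1635800320$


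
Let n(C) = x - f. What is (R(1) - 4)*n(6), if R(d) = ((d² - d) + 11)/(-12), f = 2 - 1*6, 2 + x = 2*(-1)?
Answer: 0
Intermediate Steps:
x = -4 (x = -2 + 2*(-1) = -2 - 2 = -4)
f = -4 (f = 2 - 6 = -4)
R(d) = -11/12 - d²/12 + d/12 (R(d) = (11 + d² - d)*(-1/12) = -11/12 - d²/12 + d/12)
n(C) = 0 (n(C) = -4 - 1*(-4) = -4 + 4 = 0)
(R(1) - 4)*n(6) = ((-11/12 - 1/12*1² + (1/12)*1) - 4)*0 = ((-11/12 - 1/12*1 + 1/12) - 4)*0 = ((-11/12 - 1/12 + 1/12) - 4)*0 = (-11/12 - 4)*0 = -59/12*0 = 0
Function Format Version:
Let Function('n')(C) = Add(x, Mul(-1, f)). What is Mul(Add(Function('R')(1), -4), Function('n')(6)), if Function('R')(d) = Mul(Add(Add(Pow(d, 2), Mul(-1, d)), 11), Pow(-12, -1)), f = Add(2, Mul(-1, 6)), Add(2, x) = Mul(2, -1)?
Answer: 0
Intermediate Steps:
x = -4 (x = Add(-2, Mul(2, -1)) = Add(-2, -2) = -4)
f = -4 (f = Add(2, -6) = -4)
Function('R')(d) = Add(Rational(-11, 12), Mul(Rational(-1, 12), Pow(d, 2)), Mul(Rational(1, 12), d)) (Function('R')(d) = Mul(Add(11, Pow(d, 2), Mul(-1, d)), Rational(-1, 12)) = Add(Rational(-11, 12), Mul(Rational(-1, 12), Pow(d, 2)), Mul(Rational(1, 12), d)))
Function('n')(C) = 0 (Function('n')(C) = Add(-4, Mul(-1, -4)) = Add(-4, 4) = 0)
Mul(Add(Function('R')(1), -4), Function('n')(6)) = Mul(Add(Add(Rational(-11, 12), Mul(Rational(-1, 12), Pow(1, 2)), Mul(Rational(1, 12), 1)), -4), 0) = Mul(Add(Add(Rational(-11, 12), Mul(Rational(-1, 12), 1), Rational(1, 12)), -4), 0) = Mul(Add(Add(Rational(-11, 12), Rational(-1, 12), Rational(1, 12)), -4), 0) = Mul(Add(Rational(-11, 12), -4), 0) = Mul(Rational(-59, 12), 0) = 0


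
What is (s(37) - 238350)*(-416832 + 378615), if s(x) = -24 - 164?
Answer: 9116206746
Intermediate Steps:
s(x) = -188
(s(37) - 238350)*(-416832 + 378615) = (-188 - 238350)*(-416832 + 378615) = -238538*(-38217) = 9116206746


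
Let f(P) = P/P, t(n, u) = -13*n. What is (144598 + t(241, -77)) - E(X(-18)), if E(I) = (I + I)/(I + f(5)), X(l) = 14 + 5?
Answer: 1414631/10 ≈ 1.4146e+5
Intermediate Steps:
f(P) = 1
X(l) = 19
E(I) = 2*I/(1 + I) (E(I) = (I + I)/(I + 1) = (2*I)/(1 + I) = 2*I/(1 + I))
(144598 + t(241, -77)) - E(X(-18)) = (144598 - 13*241) - 2*19/(1 + 19) = (144598 - 3133) - 2*19/20 = 141465 - 2*19/20 = 141465 - 1*19/10 = 141465 - 19/10 = 1414631/10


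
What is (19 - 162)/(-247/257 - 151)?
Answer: 36751/39054 ≈ 0.94103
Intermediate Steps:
(19 - 162)/(-247/257 - 151) = -143/(-247*1/257 - 151) = -143/(-247/257 - 151) = -143/(-39054/257) = -143*(-257/39054) = 36751/39054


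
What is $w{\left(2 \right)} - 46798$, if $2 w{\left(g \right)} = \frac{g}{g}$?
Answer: $- \frac{93595}{2} \approx -46798.0$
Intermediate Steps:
$w{\left(g \right)} = \frac{1}{2}$ ($w{\left(g \right)} = \frac{g \frac{1}{g}}{2} = \frac{1}{2} \cdot 1 = \frac{1}{2}$)
$w{\left(2 \right)} - 46798 = \frac{1}{2} - 46798 = - \frac{93595}{2}$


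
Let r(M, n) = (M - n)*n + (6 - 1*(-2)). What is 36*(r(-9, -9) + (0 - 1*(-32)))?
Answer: 1440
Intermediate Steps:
r(M, n) = 8 + n*(M - n) (r(M, n) = n*(M - n) + (6 + 2) = n*(M - n) + 8 = 8 + n*(M - n))
36*(r(-9, -9) + (0 - 1*(-32))) = 36*((8 - 1*(-9)**2 - 9*(-9)) + (0 - 1*(-32))) = 36*((8 - 1*81 + 81) + (0 + 32)) = 36*((8 - 81 + 81) + 32) = 36*(8 + 32) = 36*40 = 1440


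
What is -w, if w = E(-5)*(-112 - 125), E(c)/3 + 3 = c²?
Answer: 15642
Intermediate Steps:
E(c) = -9 + 3*c²
w = -15642 (w = (-9 + 3*(-5)²)*(-112 - 125) = (-9 + 3*25)*(-237) = (-9 + 75)*(-237) = 66*(-237) = -15642)
-w = -1*(-15642) = 15642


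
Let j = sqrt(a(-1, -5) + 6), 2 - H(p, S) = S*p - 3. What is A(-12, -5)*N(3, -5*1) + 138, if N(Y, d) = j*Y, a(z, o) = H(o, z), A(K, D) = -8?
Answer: 138 - 24*sqrt(6) ≈ 79.212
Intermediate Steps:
H(p, S) = 5 - S*p (H(p, S) = 2 - (S*p - 3) = 2 - (-3 + S*p) = 2 + (3 - S*p) = 5 - S*p)
a(z, o) = 5 - o*z (a(z, o) = 5 - z*o = 5 - o*z)
j = sqrt(6) (j = sqrt((5 - 1*(-5)*(-1)) + 6) = sqrt((5 - 5) + 6) = sqrt(0 + 6) = sqrt(6) ≈ 2.4495)
N(Y, d) = Y*sqrt(6) (N(Y, d) = sqrt(6)*Y = Y*sqrt(6))
A(-12, -5)*N(3, -5*1) + 138 = -24*sqrt(6) + 138 = 138 - 24*sqrt(6)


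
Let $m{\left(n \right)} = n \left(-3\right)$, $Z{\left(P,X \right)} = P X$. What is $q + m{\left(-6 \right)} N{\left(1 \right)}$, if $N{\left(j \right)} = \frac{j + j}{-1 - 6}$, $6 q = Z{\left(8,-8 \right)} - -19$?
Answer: $- \frac{177}{14} \approx -12.643$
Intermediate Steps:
$q = - \frac{15}{2}$ ($q = \frac{8 \left(-8\right) - -19}{6} = \frac{-64 + 19}{6} = \frac{1}{6} \left(-45\right) = - \frac{15}{2} \approx -7.5$)
$m{\left(n \right)} = - 3 n$
$N{\left(j \right)} = - \frac{2 j}{7}$ ($N{\left(j \right)} = \frac{2 j}{-7} = 2 j \left(- \frac{1}{7}\right) = - \frac{2 j}{7}$)
$q + m{\left(-6 \right)} N{\left(1 \right)} = - \frac{15}{2} + \left(-3\right) \left(-6\right) \left(\left(- \frac{2}{7}\right) 1\right) = - \frac{15}{2} + 18 \left(- \frac{2}{7}\right) = - \frac{15}{2} - \frac{36}{7} = - \frac{177}{14}$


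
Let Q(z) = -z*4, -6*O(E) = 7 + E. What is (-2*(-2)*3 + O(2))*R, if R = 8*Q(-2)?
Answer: 672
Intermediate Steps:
O(E) = -7/6 - E/6 (O(E) = -(7 + E)/6 = -7/6 - E/6)
Q(z) = -4*z
R = 64 (R = 8*(-4*(-2)) = 8*8 = 64)
(-2*(-2)*3 + O(2))*R = (-2*(-2)*3 + (-7/6 - ⅙*2))*64 = (4*3 + (-7/6 - ⅓))*64 = (12 - 3/2)*64 = (21/2)*64 = 672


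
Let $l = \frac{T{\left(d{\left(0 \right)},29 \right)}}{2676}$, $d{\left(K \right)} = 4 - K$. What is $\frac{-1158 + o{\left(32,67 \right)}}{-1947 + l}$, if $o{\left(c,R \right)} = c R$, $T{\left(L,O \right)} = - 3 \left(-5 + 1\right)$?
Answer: $- \frac{6467}{12770} \approx -0.50642$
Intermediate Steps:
$T{\left(L,O \right)} = 12$ ($T{\left(L,O \right)} = \left(-3\right) \left(-4\right) = 12$)
$o{\left(c,R \right)} = R c$
$l = \frac{1}{223}$ ($l = \frac{12}{2676} = 12 \cdot \frac{1}{2676} = \frac{1}{223} \approx 0.0044843$)
$\frac{-1158 + o{\left(32,67 \right)}}{-1947 + l} = \frac{-1158 + 67 \cdot 32}{-1947 + \frac{1}{223}} = \frac{-1158 + 2144}{- \frac{434180}{223}} = 986 \left(- \frac{223}{434180}\right) = - \frac{6467}{12770}$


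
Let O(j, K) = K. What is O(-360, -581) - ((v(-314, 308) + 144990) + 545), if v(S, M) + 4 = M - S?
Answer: -146734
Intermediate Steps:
v(S, M) = -4 + M - S (v(S, M) = -4 + (M - S) = -4 + M - S)
O(-360, -581) - ((v(-314, 308) + 144990) + 545) = -581 - (((-4 + 308 - 1*(-314)) + 144990) + 545) = -581 - (((-4 + 308 + 314) + 144990) + 545) = -581 - ((618 + 144990) + 545) = -581 - (145608 + 545) = -581 - 1*146153 = -581 - 146153 = -146734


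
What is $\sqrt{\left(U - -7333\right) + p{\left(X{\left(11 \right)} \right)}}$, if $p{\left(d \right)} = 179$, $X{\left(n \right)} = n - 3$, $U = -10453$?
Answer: $i \sqrt{2941} \approx 54.231 i$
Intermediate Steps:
$X{\left(n \right)} = -3 + n$ ($X{\left(n \right)} = n - 3 = -3 + n$)
$\sqrt{\left(U - -7333\right) + p{\left(X{\left(11 \right)} \right)}} = \sqrt{\left(-10453 - -7333\right) + 179} = \sqrt{\left(-10453 + 7333\right) + 179} = \sqrt{-3120 + 179} = \sqrt{-2941} = i \sqrt{2941}$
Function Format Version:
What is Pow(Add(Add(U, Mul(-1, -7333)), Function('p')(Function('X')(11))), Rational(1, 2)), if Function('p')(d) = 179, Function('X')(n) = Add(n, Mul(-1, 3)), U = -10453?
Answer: Mul(I, Pow(2941, Rational(1, 2))) ≈ Mul(54.231, I)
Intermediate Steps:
Function('X')(n) = Add(-3, n) (Function('X')(n) = Add(n, -3) = Add(-3, n))
Pow(Add(Add(U, Mul(-1, -7333)), Function('p')(Function('X')(11))), Rational(1, 2)) = Pow(Add(Add(-10453, Mul(-1, -7333)), 179), Rational(1, 2)) = Pow(Add(Add(-10453, 7333), 179), Rational(1, 2)) = Pow(Add(-3120, 179), Rational(1, 2)) = Pow(-2941, Rational(1, 2)) = Mul(I, Pow(2941, Rational(1, 2)))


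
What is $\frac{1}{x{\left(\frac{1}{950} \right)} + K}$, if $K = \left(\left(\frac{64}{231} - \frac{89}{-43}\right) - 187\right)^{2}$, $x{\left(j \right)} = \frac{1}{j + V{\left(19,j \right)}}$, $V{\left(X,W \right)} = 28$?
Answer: $\frac{874858023963}{29829886387710050} \approx 2.9328 \cdot 10^{-5}$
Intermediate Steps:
$x{\left(j \right)} = \frac{1}{28 + j}$ ($x{\left(j \right)} = \frac{1}{j + 28} = \frac{1}{28 + j}$)
$K = \frac{3364142905600}{98664489}$ ($K = \left(\left(64 \cdot \frac{1}{231} - - \frac{89}{43}\right) - 187\right)^{2} = \left(\left(\frac{64}{231} + \frac{89}{43}\right) - 187\right)^{2} = \left(\frac{23311}{9933} - 187\right)^{2} = \left(- \frac{1834160}{9933}\right)^{2} = \frac{3364142905600}{98664489} \approx 34097.0$)
$\frac{1}{x{\left(\frac{1}{950} \right)} + K} = \frac{1}{\frac{1}{28 + \frac{1}{950}} + \frac{3364142905600}{98664489}} = \frac{1}{\frac{1}{\frac{26601}{950}} + \frac{3364142905600}{98664489}} = \frac{1}{\frac{950}{26601} + \frac{3364142905600}{98664489}} = \frac{1}{\frac{29829886387710050}{874858023963}} = \frac{874858023963}{29829886387710050}$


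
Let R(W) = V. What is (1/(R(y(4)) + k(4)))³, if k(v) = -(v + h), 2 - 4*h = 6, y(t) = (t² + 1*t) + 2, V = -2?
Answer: -1/125 ≈ -0.0080000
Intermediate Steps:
y(t) = 2 + t + t² (y(t) = (t² + t) + 2 = (t + t²) + 2 = 2 + t + t²)
h = -1 (h = ½ - ¼*6 = ½ - 3/2 = -1)
k(v) = 1 - v (k(v) = -(v - 1) = -(-1 + v) = 1 - v)
R(W) = -2
(1/(R(y(4)) + k(4)))³ = (1/(-2 + (1 - 1*4)))³ = (1/(-2 + (1 - 4)))³ = (1/(-2 - 3))³ = (1/(-5))³ = (-⅕)³ = -1/125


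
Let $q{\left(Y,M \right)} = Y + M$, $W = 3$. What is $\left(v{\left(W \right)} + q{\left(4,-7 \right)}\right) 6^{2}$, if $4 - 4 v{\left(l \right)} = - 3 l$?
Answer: $9$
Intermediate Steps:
$q{\left(Y,M \right)} = M + Y$
$v{\left(l \right)} = 1 + \frac{3 l}{4}$ ($v{\left(l \right)} = 1 - \frac{\left(-3\right) l}{4} = 1 + \frac{3 l}{4}$)
$\left(v{\left(W \right)} + q{\left(4,-7 \right)}\right) 6^{2} = \left(\left(1 + \frac{3}{4} \cdot 3\right) + \left(-7 + 4\right)\right) 6^{2} = \left(\left(1 + \frac{9}{4}\right) - 3\right) 36 = \left(\frac{13}{4} - 3\right) 36 = \frac{1}{4} \cdot 36 = 9$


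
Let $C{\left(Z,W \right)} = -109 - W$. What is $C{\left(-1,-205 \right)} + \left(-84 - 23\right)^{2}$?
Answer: $11545$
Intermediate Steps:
$C{\left(-1,-205 \right)} + \left(-84 - 23\right)^{2} = \left(-109 - -205\right) + \left(-84 - 23\right)^{2} = \left(-109 + 205\right) + \left(-107\right)^{2} = 96 + 11449 = 11545$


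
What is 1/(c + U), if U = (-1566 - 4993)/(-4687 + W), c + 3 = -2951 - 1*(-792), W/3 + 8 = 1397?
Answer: -520/1117681 ≈ -0.00046525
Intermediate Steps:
W = 4167 (W = -24 + 3*1397 = -24 + 4191 = 4167)
c = -2162 (c = -3 + (-2951 - 1*(-792)) = -3 + (-2951 + 792) = -3 - 2159 = -2162)
U = 6559/520 (U = (-1566 - 4993)/(-4687 + 4167) = -6559/(-520) = -6559*(-1/520) = 6559/520 ≈ 12.613)
1/(c + U) = 1/(-2162 + 6559/520) = 1/(-1117681/520) = -520/1117681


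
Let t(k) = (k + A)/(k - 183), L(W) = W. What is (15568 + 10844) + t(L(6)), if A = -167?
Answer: 4675085/177 ≈ 26413.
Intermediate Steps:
t(k) = (-167 + k)/(-183 + k) (t(k) = (k - 167)/(k - 183) = (-167 + k)/(-183 + k))
(15568 + 10844) + t(L(6)) = (15568 + 10844) + (-167 + 6)/(-183 + 6) = 26412 - 161/(-177) = 26412 - 1/177*(-161) = 26412 + 161/177 = 4675085/177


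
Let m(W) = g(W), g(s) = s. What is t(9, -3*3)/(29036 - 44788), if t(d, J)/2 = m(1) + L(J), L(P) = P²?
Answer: -41/3938 ≈ -0.010411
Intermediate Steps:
m(W) = W
t(d, J) = 2 + 2*J² (t(d, J) = 2*(1 + J²) = 2 + 2*J²)
t(9, -3*3)/(29036 - 44788) = (2 + 2*(-3*3)²)/(29036 - 44788) = (2 + 2*(-9)²)/(-15752) = (2 + 2*81)*(-1/15752) = (2 + 162)*(-1/15752) = 164*(-1/15752) = -41/3938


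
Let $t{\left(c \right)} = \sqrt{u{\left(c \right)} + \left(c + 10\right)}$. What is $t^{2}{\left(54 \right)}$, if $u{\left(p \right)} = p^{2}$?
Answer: $2980$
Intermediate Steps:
$t{\left(c \right)} = \sqrt{10 + c + c^{2}}$ ($t{\left(c \right)} = \sqrt{c^{2} + \left(c + 10\right)} = \sqrt{c^{2} + \left(10 + c\right)} = \sqrt{10 + c + c^{2}}$)
$t^{2}{\left(54 \right)} = \left(\sqrt{10 + 54 + 54^{2}}\right)^{2} = \left(\sqrt{10 + 54 + 2916}\right)^{2} = \left(\sqrt{2980}\right)^{2} = \left(2 \sqrt{745}\right)^{2} = 2980$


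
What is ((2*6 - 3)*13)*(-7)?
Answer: -819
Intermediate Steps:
((2*6 - 3)*13)*(-7) = ((12 - 3)*13)*(-7) = (9*13)*(-7) = 117*(-7) = -819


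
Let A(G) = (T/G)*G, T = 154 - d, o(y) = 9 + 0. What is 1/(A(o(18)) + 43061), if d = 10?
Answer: 1/43205 ≈ 2.3145e-5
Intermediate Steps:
o(y) = 9
T = 144 (T = 154 - 1*10 = 154 - 10 = 144)
A(G) = 144 (A(G) = (144/G)*G = 144)
1/(A(o(18)) + 43061) = 1/(144 + 43061) = 1/43205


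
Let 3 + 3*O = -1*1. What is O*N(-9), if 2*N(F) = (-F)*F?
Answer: 54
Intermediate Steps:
O = -4/3 (O = -1 + (-1*1)/3 = -1 + (1/3)*(-1) = -1 - 1/3 = -4/3 ≈ -1.3333)
N(F) = -F**2/2 (N(F) = ((-F)*F)/2 = (-F**2)/2 = -F**2/2)
O*N(-9) = -(-2)*(-9)**2/3 = -(-2)*81/3 = -4/3*(-81/2) = 54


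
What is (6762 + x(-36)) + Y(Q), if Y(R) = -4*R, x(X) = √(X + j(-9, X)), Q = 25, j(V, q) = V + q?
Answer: 6662 + 9*I ≈ 6662.0 + 9.0*I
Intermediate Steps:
x(X) = √(-9 + 2*X) (x(X) = √(X + (-9 + X)) = √(-9 + 2*X))
(6762 + x(-36)) + Y(Q) = (6762 + √(-9 + 2*(-36))) - 4*25 = (6762 + √(-9 - 72)) - 100 = (6762 + √(-81)) - 100 = (6762 + 9*I) - 100 = 6662 + 9*I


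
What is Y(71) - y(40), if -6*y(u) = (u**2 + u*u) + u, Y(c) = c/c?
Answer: 541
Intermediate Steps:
Y(c) = 1
y(u) = -u**2/3 - u/6 (y(u) = -((u**2 + u*u) + u)/6 = -((u**2 + u**2) + u)/6 = -(2*u**2 + u)/6 = -(u + 2*u**2)/6 = -u**2/3 - u/6)
Y(71) - y(40) = 1 - (-1)*40*(1 + 2*40)/6 = 1 - (-1)*40*(1 + 80)/6 = 1 - (-1)*40*81/6 = 1 - 1*(-540) = 1 + 540 = 541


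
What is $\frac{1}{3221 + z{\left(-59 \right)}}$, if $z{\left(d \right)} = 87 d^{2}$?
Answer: $\frac{1}{306068} \approx 3.2672 \cdot 10^{-6}$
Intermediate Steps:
$\frac{1}{3221 + z{\left(-59 \right)}} = \frac{1}{3221 + 87 \left(-59\right)^{2}} = \frac{1}{3221 + 87 \cdot 3481} = \frac{1}{3221 + 302847} = \frac{1}{306068}$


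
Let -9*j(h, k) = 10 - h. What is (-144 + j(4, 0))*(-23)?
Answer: 9982/3 ≈ 3327.3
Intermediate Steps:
j(h, k) = -10/9 + h/9 (j(h, k) = -(10 - h)/9 = -10/9 + h/9)
(-144 + j(4, 0))*(-23) = (-144 + (-10/9 + (1/9)*4))*(-23) = (-144 + (-10/9 + 4/9))*(-23) = (-144 - 2/3)*(-23) = -434/3*(-23) = 9982/3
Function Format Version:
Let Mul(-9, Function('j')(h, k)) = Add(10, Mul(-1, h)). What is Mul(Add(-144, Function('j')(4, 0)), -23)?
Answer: Rational(9982, 3) ≈ 3327.3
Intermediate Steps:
Function('j')(h, k) = Add(Rational(-10, 9), Mul(Rational(1, 9), h)) (Function('j')(h, k) = Mul(Rational(-1, 9), Add(10, Mul(-1, h))) = Add(Rational(-10, 9), Mul(Rational(1, 9), h)))
Mul(Add(-144, Function('j')(4, 0)), -23) = Mul(Add(-144, Add(Rational(-10, 9), Mul(Rational(1, 9), 4))), -23) = Mul(Add(-144, Add(Rational(-10, 9), Rational(4, 9))), -23) = Mul(Add(-144, Rational(-2, 3)), -23) = Mul(Rational(-434, 3), -23) = Rational(9982, 3)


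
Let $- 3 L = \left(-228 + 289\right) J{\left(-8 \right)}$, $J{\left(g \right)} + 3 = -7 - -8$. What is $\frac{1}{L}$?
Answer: $\frac{3}{122} \approx 0.02459$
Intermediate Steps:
$J{\left(g \right)} = -2$ ($J{\left(g \right)} = -3 - -1 = -3 + \left(-7 + 8\right) = -3 + 1 = -2$)
$L = \frac{122}{3}$ ($L = - \frac{\left(-228 + 289\right) \left(-2\right)}{3} = - \frac{61 \left(-2\right)}{3} = \left(- \frac{1}{3}\right) \left(-122\right) = \frac{122}{3} \approx 40.667$)
$\frac{1}{L} = \frac{1}{\frac{122}{3}} = \frac{3}{122}$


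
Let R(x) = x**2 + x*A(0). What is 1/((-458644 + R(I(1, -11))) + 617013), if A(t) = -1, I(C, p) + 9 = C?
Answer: 1/158441 ≈ 6.3115e-6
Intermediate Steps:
I(C, p) = -9 + C
R(x) = x**2 - x (R(x) = x**2 + x*(-1) = x**2 - x)
1/((-458644 + R(I(1, -11))) + 617013) = 1/((-458644 + (-9 + 1)*(-1 + (-9 + 1))) + 617013) = 1/((-458644 - 8*(-1 - 8)) + 617013) = 1/((-458644 - 8*(-9)) + 617013) = 1/((-458644 + 72) + 617013) = 1/(-458572 + 617013) = 1/158441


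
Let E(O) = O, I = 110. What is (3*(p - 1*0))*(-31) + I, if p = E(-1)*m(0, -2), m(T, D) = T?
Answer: 110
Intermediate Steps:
p = 0 (p = -1*0 = 0)
(3*(p - 1*0))*(-31) + I = (3*(0 - 1*0))*(-31) + 110 = (3*(0 + 0))*(-31) + 110 = (3*0)*(-31) + 110 = 0*(-31) + 110 = 0 + 110 = 110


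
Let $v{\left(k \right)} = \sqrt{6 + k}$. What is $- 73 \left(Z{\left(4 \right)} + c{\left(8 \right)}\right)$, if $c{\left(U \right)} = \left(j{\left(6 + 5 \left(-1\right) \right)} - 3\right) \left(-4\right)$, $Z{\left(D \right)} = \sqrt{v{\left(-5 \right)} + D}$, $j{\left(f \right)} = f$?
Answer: $-584 - 73 \sqrt{5} \approx -747.23$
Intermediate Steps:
$Z{\left(D \right)} = \sqrt{1 + D}$ ($Z{\left(D \right)} = \sqrt{\sqrt{6 - 5} + D} = \sqrt{\sqrt{1} + D} = \sqrt{1 + D}$)
$c{\left(U \right)} = 8$ ($c{\left(U \right)} = \left(\left(6 + 5 \left(-1\right)\right) - 3\right) \left(-4\right) = \left(\left(6 - 5\right) - 3\right) \left(-4\right) = \left(1 - 3\right) \left(-4\right) = \left(-2\right) \left(-4\right) = 8$)
$- 73 \left(Z{\left(4 \right)} + c{\left(8 \right)}\right) = - 73 \left(\sqrt{1 + 4} + 8\right) = - 73 \left(\sqrt{5} + 8\right) = - 73 \left(8 + \sqrt{5}\right) = -584 - 73 \sqrt{5}$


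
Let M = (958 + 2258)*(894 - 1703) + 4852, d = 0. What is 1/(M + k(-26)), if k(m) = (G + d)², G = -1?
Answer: -1/2596891 ≈ -3.8508e-7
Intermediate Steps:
k(m) = 1 (k(m) = (-1 + 0)² = (-1)² = 1)
M = -2596892 (M = 3216*(-809) + 4852 = -2601744 + 4852 = -2596892)
1/(M + k(-26)) = 1/(-2596892 + 1) = 1/(-2596891) = -1/2596891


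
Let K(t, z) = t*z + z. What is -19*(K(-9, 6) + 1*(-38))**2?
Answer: -140524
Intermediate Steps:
K(t, z) = z + t*z
-19*(K(-9, 6) + 1*(-38))**2 = -19*(6*(1 - 9) + 1*(-38))**2 = -19*(6*(-8) - 38)**2 = -19*(-48 - 38)**2 = -19*(-86)**2 = -19*7396 = -140524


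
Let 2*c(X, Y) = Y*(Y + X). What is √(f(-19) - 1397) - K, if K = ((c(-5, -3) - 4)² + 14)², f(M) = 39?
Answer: -6084 + I*√1358 ≈ -6084.0 + 36.851*I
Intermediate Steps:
c(X, Y) = Y*(X + Y)/2 (c(X, Y) = (Y*(Y + X))/2 = (Y*(X + Y))/2 = Y*(X + Y)/2)
K = 6084 (K = (((½)*(-3)*(-5 - 3) - 4)² + 14)² = (((½)*(-3)*(-8) - 4)² + 14)² = ((12 - 4)² + 14)² = (8² + 14)² = (64 + 14)² = 78² = 6084)
√(f(-19) - 1397) - K = √(39 - 1397) - 1*6084 = √(-1358) - 6084 = I*√1358 - 6084 = -6084 + I*√1358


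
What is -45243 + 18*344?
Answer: -39051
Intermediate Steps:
-45243 + 18*344 = -45243 + 6192 = -39051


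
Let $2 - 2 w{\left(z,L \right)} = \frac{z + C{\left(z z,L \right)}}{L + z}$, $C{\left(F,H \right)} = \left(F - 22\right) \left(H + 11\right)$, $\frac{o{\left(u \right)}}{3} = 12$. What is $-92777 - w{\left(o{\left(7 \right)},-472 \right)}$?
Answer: $- \frac{40157569}{436} \approx -92105.0$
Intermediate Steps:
$o{\left(u \right)} = 36$ ($o{\left(u \right)} = 3 \cdot 12 = 36$)
$C{\left(F,H \right)} = \left(-22 + F\right) \left(11 + H\right)$
$w{\left(z,L \right)} = 1 - \frac{-242 + z - 22 L + 11 z^{2} + L z^{2}}{2 \left(L + z\right)}$ ($w{\left(z,L \right)} = 1 - \frac{\left(z + \left(-242 - 22 L + 11 z z + z z L\right)\right) \frac{1}{L + z}}{2} = 1 - \frac{\left(z + \left(-242 - 22 L + 11 z^{2} + z^{2} L\right)\right) \frac{1}{L + z}}{2} = 1 - \frac{\left(z + \left(-242 - 22 L + 11 z^{2} + L z^{2}\right)\right) \frac{1}{L + z}}{2} = 1 - \frac{\left(-242 + z - 22 L + 11 z^{2} + L z^{2}\right) \frac{1}{L + z}}{2} = 1 - \frac{\frac{1}{L + z} \left(-242 + z - 22 L + 11 z^{2} + L z^{2}\right)}{2} = 1 - \frac{-242 + z - 22 L + 11 z^{2} + L z^{2}}{2 \left(L + z\right)}$)
$-92777 - w{\left(o{\left(7 \right)},-472 \right)} = -92777 - \frac{242 + 36 - 11 \cdot 36^{2} + 24 \left(-472\right) - - 472 \cdot 36^{2}}{2 \left(-472 + 36\right)} = -92777 - \frac{242 + 36 - 14256 - 11328 - \left(-472\right) 1296}{2 \left(-436\right)} = -92777 - \frac{1}{2} \left(- \frac{1}{436}\right) \left(242 + 36 - 14256 - 11328 + 611712\right) = -92777 - \frac{1}{2} \left(- \frac{1}{436}\right) 586406 = -92777 - - \frac{293203}{436} = -92777 + \frac{293203}{436} = - \frac{40157569}{436}$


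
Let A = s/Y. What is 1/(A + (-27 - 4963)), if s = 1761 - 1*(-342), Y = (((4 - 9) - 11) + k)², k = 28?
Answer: -48/238819 ≈ -0.00020099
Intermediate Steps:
Y = 144 (Y = (((4 - 9) - 11) + 28)² = ((-5 - 11) + 28)² = (-16 + 28)² = 12² = 144)
s = 2103 (s = 1761 + 342 = 2103)
A = 701/48 (A = 2103/144 = 2103*(1/144) = 701/48 ≈ 14.604)
1/(A + (-27 - 4963)) = 1/(701/48 + (-27 - 4963)) = 1/(701/48 - 4990) = 1/(-238819/48) = -48/238819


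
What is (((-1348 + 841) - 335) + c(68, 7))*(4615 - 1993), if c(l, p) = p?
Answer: -2189370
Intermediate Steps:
(((-1348 + 841) - 335) + c(68, 7))*(4615 - 1993) = (((-1348 + 841) - 335) + 7)*(4615 - 1993) = ((-507 - 335) + 7)*2622 = (-842 + 7)*2622 = -835*2622 = -2189370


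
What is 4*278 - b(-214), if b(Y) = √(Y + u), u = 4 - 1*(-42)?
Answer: 1112 - 2*I*√42 ≈ 1112.0 - 12.961*I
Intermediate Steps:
u = 46 (u = 4 + 42 = 46)
b(Y) = √(46 + Y) (b(Y) = √(Y + 46) = √(46 + Y))
4*278 - b(-214) = 4*278 - √(46 - 214) = 1112 - √(-168) = 1112 - 2*I*√42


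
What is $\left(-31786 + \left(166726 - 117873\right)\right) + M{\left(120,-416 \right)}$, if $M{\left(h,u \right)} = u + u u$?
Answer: $189707$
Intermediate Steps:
$M{\left(h,u \right)} = u + u^{2}$
$\left(-31786 + \left(166726 - 117873\right)\right) + M{\left(120,-416 \right)} = \left(-31786 + \left(166726 - 117873\right)\right) - 416 \left(1 - 416\right) = \left(-31786 + 48853\right) - -172640 = 17067 + 172640 = 189707$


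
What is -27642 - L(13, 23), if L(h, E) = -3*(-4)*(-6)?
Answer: -27570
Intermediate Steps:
L(h, E) = -72 (L(h, E) = 12*(-6) = -72)
-27642 - L(13, 23) = -27642 - 1*(-72) = -27642 + 72 = -27570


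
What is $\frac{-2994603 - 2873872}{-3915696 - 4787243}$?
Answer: $\frac{5868475}{8702939} \approx 0.67431$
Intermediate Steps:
$\frac{-2994603 - 2873872}{-3915696 - 4787243} = - \frac{5868475}{-8702939} = \left(-5868475\right) \left(- \frac{1}{8702939}\right) = \frac{5868475}{8702939}$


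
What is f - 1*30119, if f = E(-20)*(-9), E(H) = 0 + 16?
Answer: -30263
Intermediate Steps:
E(H) = 16
f = -144 (f = 16*(-9) = -144)
f - 1*30119 = -144 - 1*30119 = -144 - 30119 = -30263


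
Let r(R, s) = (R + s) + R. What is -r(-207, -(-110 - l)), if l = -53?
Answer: 357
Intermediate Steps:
r(R, s) = s + 2*R
-r(-207, -(-110 - l)) = -(-(-110 - 1*(-53)) + 2*(-207)) = -(-(-110 + 53) - 414) = -(-1*(-57) - 414) = -(57 - 414) = -1*(-357) = 357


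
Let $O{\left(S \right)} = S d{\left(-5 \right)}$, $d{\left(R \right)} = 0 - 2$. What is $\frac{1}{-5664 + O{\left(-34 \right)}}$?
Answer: $- \frac{1}{5596} \approx -0.0001787$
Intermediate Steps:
$d{\left(R \right)} = -2$
$O{\left(S \right)} = - 2 S$ ($O{\left(S \right)} = S \left(-2\right) = - 2 S$)
$\frac{1}{-5664 + O{\left(-34 \right)}} = \frac{1}{-5664 - -68} = \frac{1}{-5664 + 68} = \frac{1}{-5596} = - \frac{1}{5596}$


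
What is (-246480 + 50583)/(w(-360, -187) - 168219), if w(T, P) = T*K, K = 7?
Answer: 65299/56913 ≈ 1.1473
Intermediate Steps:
w(T, P) = 7*T (w(T, P) = T*7 = 7*T)
(-246480 + 50583)/(w(-360, -187) - 168219) = (-246480 + 50583)/(7*(-360) - 168219) = -195897/(-2520 - 168219) = -195897/(-170739) = -195897*(-1/170739) = 65299/56913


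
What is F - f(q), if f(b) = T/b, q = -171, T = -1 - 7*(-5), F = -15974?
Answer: -2731520/171 ≈ -15974.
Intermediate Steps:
T = 34 (T = -1 + 35 = 34)
f(b) = 34/b
F - f(q) = -15974 - 34/(-171) = -15974 - 34*(-1)/171 = -15974 - 1*(-34/171) = -15974 + 34/171 = -2731520/171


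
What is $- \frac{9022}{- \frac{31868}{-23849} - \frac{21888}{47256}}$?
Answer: $- \frac{211830609991}{20498902} \approx -10334.0$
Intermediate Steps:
$- \frac{9022}{- \frac{31868}{-23849} - \frac{21888}{47256}} = - \frac{9022}{\left(-31868\right) \left(- \frac{1}{23849}\right) - \frac{912}{1969}} = - \frac{9022}{\frac{31868}{23849} - \frac{912}{1969}} = - \frac{9022}{\frac{40997804}{46958681}} = \left(-9022\right) \frac{46958681}{40997804} = - \frac{211830609991}{20498902}$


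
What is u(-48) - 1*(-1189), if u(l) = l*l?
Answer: 3493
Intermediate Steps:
u(l) = l²
u(-48) - 1*(-1189) = (-48)² - 1*(-1189) = 2304 + 1189 = 3493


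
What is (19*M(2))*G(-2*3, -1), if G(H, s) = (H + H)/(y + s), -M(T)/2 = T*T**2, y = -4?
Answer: -3648/5 ≈ -729.60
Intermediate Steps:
M(T) = -2*T**3 (M(T) = -2*T*T**2 = -2*T**3)
G(H, s) = 2*H/(-4 + s) (G(H, s) = (H + H)/(-4 + s) = (2*H)/(-4 + s) = 2*H/(-4 + s))
(19*M(2))*G(-2*3, -1) = (19*(-2*2**3))*(2*(-2*3)/(-4 - 1)) = (19*(-2*8))*(2*(-6)/(-5)) = (19*(-16))*(2*(-6)*(-1/5)) = -304*12/5 = -3648/5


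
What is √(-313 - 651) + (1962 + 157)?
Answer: 2119 + 2*I*√241 ≈ 2119.0 + 31.048*I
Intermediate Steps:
√(-313 - 651) + (1962 + 157) = √(-964) + 2119 = 2*I*√241 + 2119 = 2119 + 2*I*√241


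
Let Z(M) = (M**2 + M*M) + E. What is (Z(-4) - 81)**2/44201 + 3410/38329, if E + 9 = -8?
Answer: 317686534/1694180129 ≈ 0.18752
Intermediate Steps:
E = -17 (E = -9 - 8 = -17)
Z(M) = -17 + 2*M**2 (Z(M) = (M**2 + M*M) - 17 = (M**2 + M**2) - 17 = 2*M**2 - 17 = -17 + 2*M**2)
(Z(-4) - 81)**2/44201 + 3410/38329 = ((-17 + 2*(-4)**2) - 81)**2/44201 + 3410/38329 = ((-17 + 2*16) - 81)**2*(1/44201) + 3410*(1/38329) = ((-17 + 32) - 81)**2*(1/44201) + 3410/38329 = (15 - 81)**2*(1/44201) + 3410/38329 = (-66)**2*(1/44201) + 3410/38329 = 4356*(1/44201) + 3410/38329 = 4356/44201 + 3410/38329 = 317686534/1694180129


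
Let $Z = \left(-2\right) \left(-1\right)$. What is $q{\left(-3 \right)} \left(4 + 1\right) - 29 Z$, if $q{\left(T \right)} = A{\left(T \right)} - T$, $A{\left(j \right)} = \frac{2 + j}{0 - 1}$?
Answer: $-38$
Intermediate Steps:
$A{\left(j \right)} = -2 - j$ ($A{\left(j \right)} = \frac{2 + j}{-1} = \left(2 + j\right) \left(-1\right) = -2 - j$)
$Z = 2$
$q{\left(T \right)} = -2 - 2 T$ ($q{\left(T \right)} = \left(-2 - T\right) - T = -2 - 2 T$)
$q{\left(-3 \right)} \left(4 + 1\right) - 29 Z = \left(-2 - -6\right) \left(4 + 1\right) - 58 = \left(-2 + 6\right) 5 - 58 = 4 \cdot 5 - 58 = 20 - 58 = -38$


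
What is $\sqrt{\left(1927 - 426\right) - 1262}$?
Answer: $\sqrt{239} \approx 15.46$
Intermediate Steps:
$\sqrt{\left(1927 - 426\right) - 1262} = \sqrt{1501 - 1262} = \sqrt{239}$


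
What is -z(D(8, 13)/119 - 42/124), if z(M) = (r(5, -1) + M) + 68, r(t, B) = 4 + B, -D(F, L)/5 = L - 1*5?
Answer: -518859/7378 ≈ -70.325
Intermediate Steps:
D(F, L) = 25 - 5*L (D(F, L) = -5*(L - 1*5) = -5*(L - 5) = -5*(-5 + L) = 25 - 5*L)
z(M) = 71 + M (z(M) = ((4 - 1) + M) + 68 = (3 + M) + 68 = 71 + M)
-z(D(8, 13)/119 - 42/124) = -(71 + ((25 - 5*13)/119 - 42/124)) = -(71 + ((25 - 65)*(1/119) - 42*1/124)) = -(71 + (-40*1/119 - 21/62)) = -(71 + (-40/119 - 21/62)) = -(71 - 4979/7378) = -1*518859/7378 = -518859/7378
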